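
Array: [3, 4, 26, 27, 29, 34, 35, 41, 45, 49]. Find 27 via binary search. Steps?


Search for 27:
[0,9] mid=4 arr[4]=29
[0,3] mid=1 arr[1]=4
[2,3] mid=2 arr[2]=26
[3,3] mid=3 arr[3]=27
Total: 4 comparisons


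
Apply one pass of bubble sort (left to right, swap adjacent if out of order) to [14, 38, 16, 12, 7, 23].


After one pass: [14, 16, 12, 7, 23, 38]


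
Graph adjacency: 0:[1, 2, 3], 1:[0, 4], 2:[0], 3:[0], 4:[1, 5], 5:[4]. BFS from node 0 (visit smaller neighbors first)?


BFS queue: start with [0]
Visit order: [0, 1, 2, 3, 4, 5]


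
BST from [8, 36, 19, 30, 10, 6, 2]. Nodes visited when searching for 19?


BST root = 8
Search for 19: compare at each node
Path: [8, 36, 19]


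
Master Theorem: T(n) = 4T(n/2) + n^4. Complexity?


a=4, b=2, c=4. log_2(4)=2 < c=4. Case 3: O(n^c) = O(n^4)
Complexity: O(n^4)


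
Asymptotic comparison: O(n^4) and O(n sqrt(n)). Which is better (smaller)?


n^1.5 grows slower than quartic
O(n sqrt(n)) is asymptotically smaller; O(n^4) grows faster


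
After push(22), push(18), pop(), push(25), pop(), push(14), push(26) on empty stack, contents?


push(22) -> [22]
push(18) -> [22, 18]
pop() returns 18 -> [22]
push(25) -> [22, 25]
pop() returns 25 -> [22]
push(14) -> [22, 14]
push(26) -> [22, 14, 26]
Final stack (bottom to top): [22, 14, 26]


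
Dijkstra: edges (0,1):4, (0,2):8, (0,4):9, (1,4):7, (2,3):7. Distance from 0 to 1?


Dijkstra from 0:
Distances: {0: 0, 1: 4, 2: 8, 3: 15, 4: 9}
Shortest distance to 1 = 4, path = [0, 1]


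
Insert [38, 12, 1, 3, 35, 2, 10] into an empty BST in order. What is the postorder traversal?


Root = 38; build tree by BST insertion.
Postorder traversal: [2, 10, 3, 1, 35, 12, 38]


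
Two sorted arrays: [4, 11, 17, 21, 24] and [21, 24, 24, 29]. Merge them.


Compare heads, take smaller each step.
Merged: [4, 11, 17, 21, 21, 24, 24, 24, 29]


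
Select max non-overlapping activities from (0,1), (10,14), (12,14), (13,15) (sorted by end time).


Greedy: pick earliest-ending, then skip overlaps.
Selected (2 activities): [(0, 1), (10, 14)]


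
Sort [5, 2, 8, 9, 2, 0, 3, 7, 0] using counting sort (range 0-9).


Count array: [2, 0, 2, 1, 0, 1, 0, 1, 1, 1]
Reconstruct: [0, 0, 2, 2, 3, 5, 7, 8, 9]


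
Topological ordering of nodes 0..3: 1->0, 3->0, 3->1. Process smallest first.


Kahn's algorithm, process smallest node first
Order: [2, 3, 1, 0]


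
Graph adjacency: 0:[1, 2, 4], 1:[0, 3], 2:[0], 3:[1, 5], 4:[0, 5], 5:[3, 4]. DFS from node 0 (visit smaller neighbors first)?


DFS stack-based: start with [0]
Visit order: [0, 1, 3, 5, 4, 2]


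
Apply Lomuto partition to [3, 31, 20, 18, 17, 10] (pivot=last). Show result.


Elements <= 10 go left of pivot.
Result: [3, 10, 20, 18, 17, 31], pivot at index 1


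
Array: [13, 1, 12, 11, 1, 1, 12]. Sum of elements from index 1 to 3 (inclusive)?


Prefix sums: [0, 13, 14, 26, 37, 38, 39, 51]
Sum[1..3] = prefix[4] - prefix[1] = 37 - 13 = 24


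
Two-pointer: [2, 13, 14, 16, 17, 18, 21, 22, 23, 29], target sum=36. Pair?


Two pointers: lo=0, hi=9
Found pair: (13, 23) summing to 36


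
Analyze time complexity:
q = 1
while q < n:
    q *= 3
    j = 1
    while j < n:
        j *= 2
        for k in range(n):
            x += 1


Per nesting level: O(log n) * O(log n) * O(n) = O(n (log n)^2)
Complexity: O(n (log n)^2)


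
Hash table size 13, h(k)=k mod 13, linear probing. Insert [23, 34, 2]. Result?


Insertions: 23->slot 10; 34->slot 8; 2->slot 2
Table: [None, None, 2, None, None, None, None, None, 34, None, 23, None, None]


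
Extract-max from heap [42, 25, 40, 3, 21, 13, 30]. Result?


Max = 42
Replace root with last, heapify down
Resulting heap: [40, 25, 30, 3, 21, 13]


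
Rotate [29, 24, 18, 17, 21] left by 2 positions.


Left rotate by 2: [18, 17, 21, 29, 24]


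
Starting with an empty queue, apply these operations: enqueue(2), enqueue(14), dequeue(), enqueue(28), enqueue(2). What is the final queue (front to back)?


enqueue(2) -> [2]
enqueue(14) -> [2, 14]
dequeue() returns 2 -> [14]
enqueue(28) -> [14, 28]
enqueue(2) -> [14, 28, 2]
Final queue (front to back): [14, 28, 2]


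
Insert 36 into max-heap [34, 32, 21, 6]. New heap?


Append 36: [34, 32, 21, 6, 36]
Bubble up: swap idx 4(36) with idx 1(32); swap idx 1(36) with idx 0(34)
Result: [36, 34, 21, 6, 32]


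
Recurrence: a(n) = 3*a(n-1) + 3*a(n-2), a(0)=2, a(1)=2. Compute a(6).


Build bottom-up:
...a(4)=162, a(5)=612, a(6)=3*612+3*162=2322


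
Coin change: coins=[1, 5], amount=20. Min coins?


dp[0]=0; dp[i]=1+min(dp[i-c] for c in coins)
...dp[15]=3, dp[16]=4, dp[17]=5, dp[18]=6, dp[19]=7, dp[20]=4
Minimum coins for 20 = 4


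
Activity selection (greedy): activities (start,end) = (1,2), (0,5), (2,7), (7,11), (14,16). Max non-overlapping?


Greedy: pick earliest-ending, then skip overlaps.
Selected (4 activities): [(1, 2), (2, 7), (7, 11), (14, 16)]


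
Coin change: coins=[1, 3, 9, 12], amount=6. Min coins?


dp[0]=0; dp[i]=1+min(dp[i-c] for c in coins)
...dp[1]=1, dp[2]=2, dp[3]=1, dp[4]=2, dp[5]=3, dp[6]=2
Minimum coins for 6 = 2


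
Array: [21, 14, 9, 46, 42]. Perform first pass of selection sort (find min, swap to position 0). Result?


After one pass: [9, 14, 21, 46, 42]


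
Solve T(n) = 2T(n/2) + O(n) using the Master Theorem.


a=2, b=2, c=1. log_2(2)=1 = c=1. Case 2: O(n^c log n) = O(n log n)
Complexity: O(n log n)


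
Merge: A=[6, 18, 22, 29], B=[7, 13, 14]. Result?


Compare heads, take smaller each step.
Merged: [6, 7, 13, 14, 18, 22, 29]


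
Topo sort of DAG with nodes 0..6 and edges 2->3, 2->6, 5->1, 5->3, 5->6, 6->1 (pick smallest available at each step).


Kahn's algorithm, process smallest node first
Order: [0, 2, 4, 5, 3, 6, 1]


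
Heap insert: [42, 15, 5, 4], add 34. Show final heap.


Append 34: [42, 15, 5, 4, 34]
Bubble up: swap idx 4(34) with idx 1(15)
Result: [42, 34, 5, 4, 15]


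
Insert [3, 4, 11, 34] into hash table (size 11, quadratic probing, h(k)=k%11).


Insertions: 3->slot 3; 4->slot 4; 11->slot 0; 34->slot 1
Table: [11, 34, None, 3, 4, None, None, None, None, None, None]


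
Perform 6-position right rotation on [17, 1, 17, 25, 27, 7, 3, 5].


Right rotate by 6: [17, 25, 27, 7, 3, 5, 17, 1]


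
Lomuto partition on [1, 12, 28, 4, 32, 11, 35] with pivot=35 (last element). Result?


Elements <= 35 go left of pivot.
Result: [1, 12, 28, 4, 32, 11, 35], pivot at index 6


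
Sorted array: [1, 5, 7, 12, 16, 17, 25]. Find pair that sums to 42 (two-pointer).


Two pointers: lo=0, hi=6
Found pair: (17, 25) summing to 42


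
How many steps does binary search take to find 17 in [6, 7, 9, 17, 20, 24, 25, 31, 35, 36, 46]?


Search for 17:
[0,10] mid=5 arr[5]=24
[0,4] mid=2 arr[2]=9
[3,4] mid=3 arr[3]=17
Total: 3 comparisons


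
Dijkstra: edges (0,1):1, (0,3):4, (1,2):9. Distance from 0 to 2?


Dijkstra from 0:
Distances: {0: 0, 1: 1, 2: 10, 3: 4}
Shortest distance to 2 = 10, path = [0, 1, 2]


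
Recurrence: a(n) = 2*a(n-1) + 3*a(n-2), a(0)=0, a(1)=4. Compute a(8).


Build bottom-up:
...a(6)=728, a(7)=2188, a(8)=2*2188+3*728=6560


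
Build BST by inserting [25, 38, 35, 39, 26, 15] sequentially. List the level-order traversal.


Root = 25; build tree by BST insertion.
Level-Order traversal: [25, 15, 38, 35, 39, 26]


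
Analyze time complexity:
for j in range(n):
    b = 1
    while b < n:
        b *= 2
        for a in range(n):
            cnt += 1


Per nesting level: O(n) * O(log n) * O(n) = O(n^2 log n)
Complexity: O(n^2 log n)


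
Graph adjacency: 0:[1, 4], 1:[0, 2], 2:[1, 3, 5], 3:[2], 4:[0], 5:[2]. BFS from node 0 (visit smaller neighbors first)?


BFS queue: start with [0]
Visit order: [0, 1, 4, 2, 3, 5]


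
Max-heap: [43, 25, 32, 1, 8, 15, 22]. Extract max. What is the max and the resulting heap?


Max = 43
Replace root with last, heapify down
Resulting heap: [32, 25, 22, 1, 8, 15]


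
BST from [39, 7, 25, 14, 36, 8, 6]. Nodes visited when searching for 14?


BST root = 39
Search for 14: compare at each node
Path: [39, 7, 25, 14]


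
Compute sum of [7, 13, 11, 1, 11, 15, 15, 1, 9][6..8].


Prefix sums: [0, 7, 20, 31, 32, 43, 58, 73, 74, 83]
Sum[6..8] = prefix[9] - prefix[6] = 83 - 58 = 25


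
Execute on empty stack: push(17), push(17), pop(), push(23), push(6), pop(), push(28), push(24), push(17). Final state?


push(17) -> [17]
push(17) -> [17, 17]
pop() returns 17 -> [17]
push(23) -> [17, 23]
push(6) -> [17, 23, 6]
pop() returns 6 -> [17, 23]
push(28) -> [17, 23, 28]
push(24) -> [17, 23, 28, 24]
push(17) -> [17, 23, 28, 24, 17]
Final stack (bottom to top): [17, 23, 28, 24, 17]


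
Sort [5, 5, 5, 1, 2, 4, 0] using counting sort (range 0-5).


Count array: [1, 1, 1, 0, 1, 3]
Reconstruct: [0, 1, 2, 4, 5, 5, 5]


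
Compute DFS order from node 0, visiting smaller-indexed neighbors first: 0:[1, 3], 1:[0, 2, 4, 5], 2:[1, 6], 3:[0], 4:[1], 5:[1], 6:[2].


DFS stack-based: start with [0]
Visit order: [0, 1, 2, 6, 4, 5, 3]


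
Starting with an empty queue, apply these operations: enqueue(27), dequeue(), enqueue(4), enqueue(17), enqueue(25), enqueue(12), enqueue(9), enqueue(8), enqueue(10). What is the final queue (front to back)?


enqueue(27) -> [27]
dequeue() returns 27 -> []
enqueue(4) -> [4]
enqueue(17) -> [4, 17]
enqueue(25) -> [4, 17, 25]
enqueue(12) -> [4, 17, 25, 12]
enqueue(9) -> [4, 17, 25, 12, 9]
enqueue(8) -> [4, 17, 25, 12, 9, 8]
enqueue(10) -> [4, 17, 25, 12, 9, 8, 10]
Final queue (front to back): [4, 17, 25, 12, 9, 8, 10]


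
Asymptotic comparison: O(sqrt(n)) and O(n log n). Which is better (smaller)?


sublinear grows slower than linearithmic
O(sqrt(n)) is asymptotically smaller; O(n log n) grows faster


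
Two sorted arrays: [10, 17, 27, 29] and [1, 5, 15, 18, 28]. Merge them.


Compare heads, take smaller each step.
Merged: [1, 5, 10, 15, 17, 18, 27, 28, 29]


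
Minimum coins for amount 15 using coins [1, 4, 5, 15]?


dp[0]=0; dp[i]=1+min(dp[i-c] for c in coins)
...dp[10]=2, dp[11]=3, dp[12]=3, dp[13]=3, dp[14]=3, dp[15]=1
Minimum coins for 15 = 1


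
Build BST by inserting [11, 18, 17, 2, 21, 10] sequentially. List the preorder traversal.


Root = 11; build tree by BST insertion.
Preorder traversal: [11, 2, 10, 18, 17, 21]


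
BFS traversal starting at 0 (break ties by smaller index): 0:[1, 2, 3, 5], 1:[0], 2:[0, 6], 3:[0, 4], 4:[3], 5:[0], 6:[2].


BFS queue: start with [0]
Visit order: [0, 1, 2, 3, 5, 6, 4]


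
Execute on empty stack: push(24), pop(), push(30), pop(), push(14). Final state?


push(24) -> [24]
pop() returns 24 -> []
push(30) -> [30]
pop() returns 30 -> []
push(14) -> [14]
Final stack (bottom to top): [14]


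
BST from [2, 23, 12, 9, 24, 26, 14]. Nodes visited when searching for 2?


BST root = 2
Search for 2: compare at each node
Path: [2]


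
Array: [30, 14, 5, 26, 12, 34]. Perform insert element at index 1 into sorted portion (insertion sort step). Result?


After one pass: [14, 30, 5, 26, 12, 34]


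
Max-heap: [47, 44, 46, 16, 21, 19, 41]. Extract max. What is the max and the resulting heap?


Max = 47
Replace root with last, heapify down
Resulting heap: [46, 44, 41, 16, 21, 19]


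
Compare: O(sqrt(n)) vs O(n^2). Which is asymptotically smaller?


sublinear grows slower than quadratic
O(sqrt(n)) is asymptotically smaller; O(n^2) grows faster


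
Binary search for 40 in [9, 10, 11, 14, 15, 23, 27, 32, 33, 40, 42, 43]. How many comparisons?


Search for 40:
[0,11] mid=5 arr[5]=23
[6,11] mid=8 arr[8]=33
[9,11] mid=10 arr[10]=42
[9,9] mid=9 arr[9]=40
Total: 4 comparisons


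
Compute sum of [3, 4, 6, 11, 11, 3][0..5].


Prefix sums: [0, 3, 7, 13, 24, 35, 38]
Sum[0..5] = prefix[6] - prefix[0] = 38 - 0 = 38


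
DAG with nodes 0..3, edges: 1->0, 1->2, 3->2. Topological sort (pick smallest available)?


Kahn's algorithm, process smallest node first
Order: [1, 0, 3, 2]


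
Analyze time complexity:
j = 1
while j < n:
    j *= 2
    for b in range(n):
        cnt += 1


Per nesting level: O(log n) * O(n) = O(n log n)
Complexity: O(n log n)


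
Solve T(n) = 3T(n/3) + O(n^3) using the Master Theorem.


a=3, b=3, c=3. log_3(3)=1 < c=3. Case 3: O(n^c) = O(n^3)
Complexity: O(n^3)


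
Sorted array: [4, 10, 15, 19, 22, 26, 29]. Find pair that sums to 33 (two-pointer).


Two pointers: lo=0, hi=6
Found pair: (4, 29) summing to 33


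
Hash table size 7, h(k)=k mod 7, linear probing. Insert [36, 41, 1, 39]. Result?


Insertions: 36->slot 1; 41->slot 6; 1->slot 2; 39->slot 4
Table: [None, 36, 1, None, 39, None, 41]


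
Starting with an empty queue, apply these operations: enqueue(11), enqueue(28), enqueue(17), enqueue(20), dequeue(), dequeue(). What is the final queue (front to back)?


enqueue(11) -> [11]
enqueue(28) -> [11, 28]
enqueue(17) -> [11, 28, 17]
enqueue(20) -> [11, 28, 17, 20]
dequeue() returns 11 -> [28, 17, 20]
dequeue() returns 28 -> [17, 20]
Final queue (front to back): [17, 20]


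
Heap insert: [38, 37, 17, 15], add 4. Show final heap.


Append 4: [38, 37, 17, 15, 4]
Bubble up: no swaps needed
Result: [38, 37, 17, 15, 4]


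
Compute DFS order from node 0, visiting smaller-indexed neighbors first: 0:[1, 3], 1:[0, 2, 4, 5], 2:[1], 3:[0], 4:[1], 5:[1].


DFS stack-based: start with [0]
Visit order: [0, 1, 2, 4, 5, 3]


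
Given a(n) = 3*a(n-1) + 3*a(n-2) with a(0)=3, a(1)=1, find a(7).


Build bottom-up:
...a(5)=576, a(6)=2187, a(7)=3*2187+3*576=8289


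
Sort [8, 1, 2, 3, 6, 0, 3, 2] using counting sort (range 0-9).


Count array: [1, 1, 2, 2, 0, 0, 1, 0, 1, 0]
Reconstruct: [0, 1, 2, 2, 3, 3, 6, 8]


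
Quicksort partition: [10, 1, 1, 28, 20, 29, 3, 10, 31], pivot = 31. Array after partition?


Elements <= 31 go left of pivot.
Result: [10, 1, 1, 28, 20, 29, 3, 10, 31], pivot at index 8


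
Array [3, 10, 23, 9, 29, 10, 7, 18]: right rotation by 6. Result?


Right rotate by 6: [23, 9, 29, 10, 7, 18, 3, 10]


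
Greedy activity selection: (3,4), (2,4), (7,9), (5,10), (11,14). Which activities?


Greedy: pick earliest-ending, then skip overlaps.
Selected (3 activities): [(3, 4), (7, 9), (11, 14)]


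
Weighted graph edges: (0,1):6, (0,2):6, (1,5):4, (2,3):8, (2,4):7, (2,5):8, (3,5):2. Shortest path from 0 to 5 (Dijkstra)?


Dijkstra from 0:
Distances: {0: 0, 1: 6, 2: 6, 3: 12, 4: 13, 5: 10}
Shortest distance to 5 = 10, path = [0, 1, 5]


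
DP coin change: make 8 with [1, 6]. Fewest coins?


dp[0]=0; dp[i]=1+min(dp[i-c] for c in coins)
...dp[3]=3, dp[4]=4, dp[5]=5, dp[6]=1, dp[7]=2, dp[8]=3
Minimum coins for 8 = 3


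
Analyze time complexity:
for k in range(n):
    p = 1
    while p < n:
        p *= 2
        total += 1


Per nesting level: O(n) * O(log n) = O(n log n)
Complexity: O(n log n)


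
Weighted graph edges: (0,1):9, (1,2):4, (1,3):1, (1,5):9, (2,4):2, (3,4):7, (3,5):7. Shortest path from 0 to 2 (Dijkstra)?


Dijkstra from 0:
Distances: {0: 0, 1: 9, 2: 13, 3: 10, 4: 15, 5: 17}
Shortest distance to 2 = 13, path = [0, 1, 2]


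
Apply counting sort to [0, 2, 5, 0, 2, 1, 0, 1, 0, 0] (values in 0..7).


Count array: [5, 2, 2, 0, 0, 1, 0, 0]
Reconstruct: [0, 0, 0, 0, 0, 1, 1, 2, 2, 5]


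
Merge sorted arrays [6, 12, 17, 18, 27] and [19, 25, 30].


Compare heads, take smaller each step.
Merged: [6, 12, 17, 18, 19, 25, 27, 30]


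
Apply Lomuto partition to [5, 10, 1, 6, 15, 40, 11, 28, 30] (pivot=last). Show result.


Elements <= 30 go left of pivot.
Result: [5, 10, 1, 6, 15, 11, 28, 30, 40], pivot at index 7


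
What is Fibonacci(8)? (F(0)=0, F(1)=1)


F(n)=F(n-1)+F(n-2)
...F(6)=8, F(7)=13, F(8)=21


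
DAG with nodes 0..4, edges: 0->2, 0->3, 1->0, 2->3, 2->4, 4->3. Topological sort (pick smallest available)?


Kahn's algorithm, process smallest node first
Order: [1, 0, 2, 4, 3]


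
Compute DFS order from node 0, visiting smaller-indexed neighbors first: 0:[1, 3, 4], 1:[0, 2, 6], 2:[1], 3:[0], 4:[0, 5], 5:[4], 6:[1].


DFS stack-based: start with [0]
Visit order: [0, 1, 2, 6, 3, 4, 5]


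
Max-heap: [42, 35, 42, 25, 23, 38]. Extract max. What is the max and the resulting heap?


Max = 42
Replace root with last, heapify down
Resulting heap: [42, 35, 38, 25, 23]


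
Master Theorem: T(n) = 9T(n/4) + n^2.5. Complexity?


a=9, b=4, c=2.5. log_4(9)=1.585 < c=2.5. Case 3: O(n^c) = O(n^2.500)
Complexity: O(n^2.500)


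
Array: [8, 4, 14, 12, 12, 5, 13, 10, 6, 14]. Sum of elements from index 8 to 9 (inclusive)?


Prefix sums: [0, 8, 12, 26, 38, 50, 55, 68, 78, 84, 98]
Sum[8..9] = prefix[10] - prefix[8] = 98 - 78 = 20


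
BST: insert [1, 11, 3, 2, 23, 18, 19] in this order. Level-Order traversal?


Root = 1; build tree by BST insertion.
Level-Order traversal: [1, 11, 3, 23, 2, 18, 19]


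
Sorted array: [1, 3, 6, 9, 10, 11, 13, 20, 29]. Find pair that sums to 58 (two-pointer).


Two pointers: lo=0, hi=8
No pair sums to 58


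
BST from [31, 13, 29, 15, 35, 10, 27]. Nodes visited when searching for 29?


BST root = 31
Search for 29: compare at each node
Path: [31, 13, 29]


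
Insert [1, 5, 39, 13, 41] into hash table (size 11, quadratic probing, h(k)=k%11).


Insertions: 1->slot 1; 5->slot 5; 39->slot 6; 13->slot 2; 41->slot 8
Table: [None, 1, 13, None, None, 5, 39, None, 41, None, None]


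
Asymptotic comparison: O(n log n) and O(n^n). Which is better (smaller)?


linearithmic grows slower than n^n
O(n log n) is asymptotically smaller; O(n^n) grows faster


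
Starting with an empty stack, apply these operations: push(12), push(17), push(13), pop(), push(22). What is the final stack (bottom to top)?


push(12) -> [12]
push(17) -> [12, 17]
push(13) -> [12, 17, 13]
pop() returns 13 -> [12, 17]
push(22) -> [12, 17, 22]
Final stack (bottom to top): [12, 17, 22]


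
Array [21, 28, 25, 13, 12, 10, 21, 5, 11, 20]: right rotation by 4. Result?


Right rotate by 4: [21, 5, 11, 20, 21, 28, 25, 13, 12, 10]


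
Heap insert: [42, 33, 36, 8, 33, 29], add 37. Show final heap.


Append 37: [42, 33, 36, 8, 33, 29, 37]
Bubble up: swap idx 6(37) with idx 2(36)
Result: [42, 33, 37, 8, 33, 29, 36]


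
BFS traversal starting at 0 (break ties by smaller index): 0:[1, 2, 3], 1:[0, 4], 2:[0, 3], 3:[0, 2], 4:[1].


BFS queue: start with [0]
Visit order: [0, 1, 2, 3, 4]


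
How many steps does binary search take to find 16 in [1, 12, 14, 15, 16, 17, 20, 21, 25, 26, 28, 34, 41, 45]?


Search for 16:
[0,13] mid=6 arr[6]=20
[0,5] mid=2 arr[2]=14
[3,5] mid=4 arr[4]=16
Total: 3 comparisons


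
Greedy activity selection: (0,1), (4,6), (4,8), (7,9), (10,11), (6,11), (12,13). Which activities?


Greedy: pick earliest-ending, then skip overlaps.
Selected (5 activities): [(0, 1), (4, 6), (7, 9), (10, 11), (12, 13)]


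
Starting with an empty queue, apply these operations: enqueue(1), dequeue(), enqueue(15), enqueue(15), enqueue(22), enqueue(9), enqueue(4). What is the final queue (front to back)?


enqueue(1) -> [1]
dequeue() returns 1 -> []
enqueue(15) -> [15]
enqueue(15) -> [15, 15]
enqueue(22) -> [15, 15, 22]
enqueue(9) -> [15, 15, 22, 9]
enqueue(4) -> [15, 15, 22, 9, 4]
Final queue (front to back): [15, 15, 22, 9, 4]


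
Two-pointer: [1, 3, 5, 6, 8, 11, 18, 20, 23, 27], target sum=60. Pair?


Two pointers: lo=0, hi=9
No pair sums to 60


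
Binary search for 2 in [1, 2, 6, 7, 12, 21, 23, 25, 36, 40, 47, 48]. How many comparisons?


Search for 2:
[0,11] mid=5 arr[5]=21
[0,4] mid=2 arr[2]=6
[0,1] mid=0 arr[0]=1
[1,1] mid=1 arr[1]=2
Total: 4 comparisons


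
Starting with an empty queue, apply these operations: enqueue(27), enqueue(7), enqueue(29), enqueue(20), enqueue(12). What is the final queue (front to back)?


enqueue(27) -> [27]
enqueue(7) -> [27, 7]
enqueue(29) -> [27, 7, 29]
enqueue(20) -> [27, 7, 29, 20]
enqueue(12) -> [27, 7, 29, 20, 12]
Final queue (front to back): [27, 7, 29, 20, 12]


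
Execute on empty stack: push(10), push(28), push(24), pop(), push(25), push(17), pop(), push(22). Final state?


push(10) -> [10]
push(28) -> [10, 28]
push(24) -> [10, 28, 24]
pop() returns 24 -> [10, 28]
push(25) -> [10, 28, 25]
push(17) -> [10, 28, 25, 17]
pop() returns 17 -> [10, 28, 25]
push(22) -> [10, 28, 25, 22]
Final stack (bottom to top): [10, 28, 25, 22]


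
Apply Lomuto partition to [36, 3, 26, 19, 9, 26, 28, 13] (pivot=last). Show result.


Elements <= 13 go left of pivot.
Result: [3, 9, 13, 19, 36, 26, 28, 26], pivot at index 2


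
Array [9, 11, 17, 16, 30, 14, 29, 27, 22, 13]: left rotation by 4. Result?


Left rotate by 4: [30, 14, 29, 27, 22, 13, 9, 11, 17, 16]


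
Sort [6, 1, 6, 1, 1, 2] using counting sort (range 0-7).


Count array: [0, 3, 1, 0, 0, 0, 2, 0]
Reconstruct: [1, 1, 1, 2, 6, 6]


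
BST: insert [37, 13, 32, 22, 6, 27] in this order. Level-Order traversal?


Root = 37; build tree by BST insertion.
Level-Order traversal: [37, 13, 6, 32, 22, 27]


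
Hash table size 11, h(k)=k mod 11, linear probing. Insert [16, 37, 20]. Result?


Insertions: 16->slot 5; 37->slot 4; 20->slot 9
Table: [None, None, None, None, 37, 16, None, None, None, 20, None]


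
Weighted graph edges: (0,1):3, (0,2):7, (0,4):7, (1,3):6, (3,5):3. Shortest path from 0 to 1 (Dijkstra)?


Dijkstra from 0:
Distances: {0: 0, 1: 3, 2: 7, 3: 9, 4: 7, 5: 12}
Shortest distance to 1 = 3, path = [0, 1]


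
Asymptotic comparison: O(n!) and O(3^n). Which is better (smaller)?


exponential (base 3) grows slower than factorial
O(3^n) is asymptotically smaller; O(n!) grows faster


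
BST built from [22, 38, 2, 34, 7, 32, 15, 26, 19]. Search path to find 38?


BST root = 22
Search for 38: compare at each node
Path: [22, 38]


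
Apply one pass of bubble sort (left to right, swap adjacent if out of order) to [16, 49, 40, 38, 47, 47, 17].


After one pass: [16, 40, 38, 47, 47, 17, 49]


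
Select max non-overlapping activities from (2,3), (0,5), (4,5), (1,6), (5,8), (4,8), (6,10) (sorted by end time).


Greedy: pick earliest-ending, then skip overlaps.
Selected (3 activities): [(2, 3), (4, 5), (5, 8)]


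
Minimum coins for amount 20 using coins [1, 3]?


dp[0]=0; dp[i]=1+min(dp[i-c] for c in coins)
...dp[15]=5, dp[16]=6, dp[17]=7, dp[18]=6, dp[19]=7, dp[20]=8
Minimum coins for 20 = 8


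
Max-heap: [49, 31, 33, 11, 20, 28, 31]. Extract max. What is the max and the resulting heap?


Max = 49
Replace root with last, heapify down
Resulting heap: [33, 31, 31, 11, 20, 28]


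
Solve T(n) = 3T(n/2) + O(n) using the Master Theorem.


a=3, b=2, c=1. log_2(3)=1.585 > c=1. Case 1: O(n^log_b(a)) = O(n^1.585)
Complexity: O(n^1.585)


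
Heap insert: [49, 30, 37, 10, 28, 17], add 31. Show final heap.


Append 31: [49, 30, 37, 10, 28, 17, 31]
Bubble up: no swaps needed
Result: [49, 30, 37, 10, 28, 17, 31]


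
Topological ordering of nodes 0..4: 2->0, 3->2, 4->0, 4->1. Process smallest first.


Kahn's algorithm, process smallest node first
Order: [3, 2, 4, 0, 1]


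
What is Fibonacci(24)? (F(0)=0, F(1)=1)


F(n)=F(n-1)+F(n-2)
...F(22)=17711, F(23)=28657, F(24)=46368


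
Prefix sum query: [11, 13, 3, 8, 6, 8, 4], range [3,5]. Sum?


Prefix sums: [0, 11, 24, 27, 35, 41, 49, 53]
Sum[3..5] = prefix[6] - prefix[3] = 49 - 27 = 22


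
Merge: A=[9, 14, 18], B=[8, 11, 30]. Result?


Compare heads, take smaller each step.
Merged: [8, 9, 11, 14, 18, 30]


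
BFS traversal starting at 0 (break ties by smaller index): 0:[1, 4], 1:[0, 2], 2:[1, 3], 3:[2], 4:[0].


BFS queue: start with [0]
Visit order: [0, 1, 4, 2, 3]


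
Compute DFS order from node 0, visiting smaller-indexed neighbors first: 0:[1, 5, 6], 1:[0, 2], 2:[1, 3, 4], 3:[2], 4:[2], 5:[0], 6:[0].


DFS stack-based: start with [0]
Visit order: [0, 1, 2, 3, 4, 5, 6]


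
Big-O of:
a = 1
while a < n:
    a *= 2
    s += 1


Per nesting level: O(log n) = O(log n)
Complexity: O(log n)


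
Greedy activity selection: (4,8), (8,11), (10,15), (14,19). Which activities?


Greedy: pick earliest-ending, then skip overlaps.
Selected (3 activities): [(4, 8), (8, 11), (14, 19)]


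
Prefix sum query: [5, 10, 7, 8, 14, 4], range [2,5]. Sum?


Prefix sums: [0, 5, 15, 22, 30, 44, 48]
Sum[2..5] = prefix[6] - prefix[2] = 48 - 15 = 33


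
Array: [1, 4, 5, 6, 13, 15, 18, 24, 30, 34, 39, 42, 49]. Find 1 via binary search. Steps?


Search for 1:
[0,12] mid=6 arr[6]=18
[0,5] mid=2 arr[2]=5
[0,1] mid=0 arr[0]=1
Total: 3 comparisons


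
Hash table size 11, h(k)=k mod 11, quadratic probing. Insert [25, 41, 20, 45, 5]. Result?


Insertions: 25->slot 3; 41->slot 8; 20->slot 9; 45->slot 1; 5->slot 5
Table: [None, 45, None, 25, None, 5, None, None, 41, 20, None]


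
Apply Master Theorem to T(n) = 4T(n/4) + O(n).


a=4, b=4, c=1. log_4(4)=1 = c=1. Case 2: O(n^c log n) = O(n log n)
Complexity: O(n log n)


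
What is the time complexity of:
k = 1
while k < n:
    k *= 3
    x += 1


Per nesting level: O(log n) = O(log n)
Complexity: O(log n)


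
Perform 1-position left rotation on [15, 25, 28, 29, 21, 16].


Left rotate by 1: [25, 28, 29, 21, 16, 15]


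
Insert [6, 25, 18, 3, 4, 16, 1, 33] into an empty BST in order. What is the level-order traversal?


Root = 6; build tree by BST insertion.
Level-Order traversal: [6, 3, 25, 1, 4, 18, 33, 16]


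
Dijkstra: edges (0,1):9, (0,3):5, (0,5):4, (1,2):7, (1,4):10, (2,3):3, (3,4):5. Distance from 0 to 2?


Dijkstra from 0:
Distances: {0: 0, 1: 9, 2: 8, 3: 5, 4: 10, 5: 4}
Shortest distance to 2 = 8, path = [0, 3, 2]


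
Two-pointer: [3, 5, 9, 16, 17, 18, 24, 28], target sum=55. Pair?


Two pointers: lo=0, hi=7
No pair sums to 55


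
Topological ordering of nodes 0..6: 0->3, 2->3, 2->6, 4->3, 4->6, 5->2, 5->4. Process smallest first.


Kahn's algorithm, process smallest node first
Order: [0, 1, 5, 2, 4, 3, 6]


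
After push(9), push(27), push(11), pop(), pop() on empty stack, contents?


push(9) -> [9]
push(27) -> [9, 27]
push(11) -> [9, 27, 11]
pop() returns 11 -> [9, 27]
pop() returns 27 -> [9]
Final stack (bottom to top): [9]


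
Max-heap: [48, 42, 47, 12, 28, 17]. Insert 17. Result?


Append 17: [48, 42, 47, 12, 28, 17, 17]
Bubble up: no swaps needed
Result: [48, 42, 47, 12, 28, 17, 17]


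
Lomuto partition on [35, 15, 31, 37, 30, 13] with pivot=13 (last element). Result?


Elements <= 13 go left of pivot.
Result: [13, 15, 31, 37, 30, 35], pivot at index 0


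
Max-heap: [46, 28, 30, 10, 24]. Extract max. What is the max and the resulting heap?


Max = 46
Replace root with last, heapify down
Resulting heap: [30, 28, 24, 10]


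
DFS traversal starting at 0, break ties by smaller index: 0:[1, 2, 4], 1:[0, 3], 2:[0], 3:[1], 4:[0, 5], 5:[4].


DFS stack-based: start with [0]
Visit order: [0, 1, 3, 2, 4, 5]


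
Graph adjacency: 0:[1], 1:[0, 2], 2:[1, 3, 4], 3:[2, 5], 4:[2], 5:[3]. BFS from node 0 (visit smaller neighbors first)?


BFS queue: start with [0]
Visit order: [0, 1, 2, 3, 4, 5]


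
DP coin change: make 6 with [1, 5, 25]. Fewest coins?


dp[0]=0; dp[i]=1+min(dp[i-c] for c in coins)
...dp[1]=1, dp[2]=2, dp[3]=3, dp[4]=4, dp[5]=1, dp[6]=2
Minimum coins for 6 = 2


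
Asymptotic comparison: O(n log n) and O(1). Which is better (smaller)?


constant grows slower than linearithmic
O(1) is asymptotically smaller; O(n log n) grows faster


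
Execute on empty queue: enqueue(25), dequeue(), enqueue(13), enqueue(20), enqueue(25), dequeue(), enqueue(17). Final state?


enqueue(25) -> [25]
dequeue() returns 25 -> []
enqueue(13) -> [13]
enqueue(20) -> [13, 20]
enqueue(25) -> [13, 20, 25]
dequeue() returns 13 -> [20, 25]
enqueue(17) -> [20, 25, 17]
Final queue (front to back): [20, 25, 17]


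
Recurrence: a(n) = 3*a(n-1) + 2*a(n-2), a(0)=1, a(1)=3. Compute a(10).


Build bottom-up:
...a(8)=22363, a(9)=79647, a(10)=3*79647+2*22363=283667


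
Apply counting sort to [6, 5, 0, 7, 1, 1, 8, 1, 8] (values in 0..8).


Count array: [1, 3, 0, 0, 0, 1, 1, 1, 2]
Reconstruct: [0, 1, 1, 1, 5, 6, 7, 8, 8]


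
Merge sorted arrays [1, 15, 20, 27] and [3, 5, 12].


Compare heads, take smaller each step.
Merged: [1, 3, 5, 12, 15, 20, 27]


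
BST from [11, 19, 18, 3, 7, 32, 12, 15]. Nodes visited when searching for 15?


BST root = 11
Search for 15: compare at each node
Path: [11, 19, 18, 12, 15]


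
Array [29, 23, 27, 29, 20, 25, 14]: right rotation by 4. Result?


Right rotate by 4: [29, 20, 25, 14, 29, 23, 27]


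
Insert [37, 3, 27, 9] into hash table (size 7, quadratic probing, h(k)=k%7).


Insertions: 37->slot 2; 3->slot 3; 27->slot 6; 9->slot 4
Table: [None, None, 37, 3, 9, None, 27]


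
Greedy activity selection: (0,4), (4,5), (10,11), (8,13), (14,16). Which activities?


Greedy: pick earliest-ending, then skip overlaps.
Selected (4 activities): [(0, 4), (4, 5), (10, 11), (14, 16)]


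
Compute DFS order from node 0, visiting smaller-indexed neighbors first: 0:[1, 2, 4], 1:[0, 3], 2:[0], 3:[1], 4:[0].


DFS stack-based: start with [0]
Visit order: [0, 1, 3, 2, 4]


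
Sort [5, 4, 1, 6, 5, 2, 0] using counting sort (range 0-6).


Count array: [1, 1, 1, 0, 1, 2, 1]
Reconstruct: [0, 1, 2, 4, 5, 5, 6]


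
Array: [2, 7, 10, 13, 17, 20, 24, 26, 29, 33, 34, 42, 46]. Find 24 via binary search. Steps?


Search for 24:
[0,12] mid=6 arr[6]=24
Total: 1 comparisons


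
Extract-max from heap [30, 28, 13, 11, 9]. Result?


Max = 30
Replace root with last, heapify down
Resulting heap: [28, 11, 13, 9]


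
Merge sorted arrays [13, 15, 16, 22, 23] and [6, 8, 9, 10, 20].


Compare heads, take smaller each step.
Merged: [6, 8, 9, 10, 13, 15, 16, 20, 22, 23]


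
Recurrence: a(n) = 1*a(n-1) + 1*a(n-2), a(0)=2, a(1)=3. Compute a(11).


Build bottom-up:
...a(9)=144, a(10)=233, a(11)=1*233+1*144=377


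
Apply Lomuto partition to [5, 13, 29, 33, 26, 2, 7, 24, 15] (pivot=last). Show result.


Elements <= 15 go left of pivot.
Result: [5, 13, 2, 7, 15, 29, 33, 24, 26], pivot at index 4


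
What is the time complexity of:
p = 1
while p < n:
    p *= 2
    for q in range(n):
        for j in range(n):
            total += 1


Per nesting level: O(log n) * O(n) * O(n) = O(n^2 log n)
Complexity: O(n^2 log n)


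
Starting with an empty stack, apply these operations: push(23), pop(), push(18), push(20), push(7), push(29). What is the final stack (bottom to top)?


push(23) -> [23]
pop() returns 23 -> []
push(18) -> [18]
push(20) -> [18, 20]
push(7) -> [18, 20, 7]
push(29) -> [18, 20, 7, 29]
Final stack (bottom to top): [18, 20, 7, 29]


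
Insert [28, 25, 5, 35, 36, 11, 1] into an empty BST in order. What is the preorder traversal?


Root = 28; build tree by BST insertion.
Preorder traversal: [28, 25, 5, 1, 11, 35, 36]


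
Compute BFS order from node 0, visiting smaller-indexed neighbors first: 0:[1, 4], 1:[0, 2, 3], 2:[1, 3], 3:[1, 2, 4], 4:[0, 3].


BFS queue: start with [0]
Visit order: [0, 1, 4, 2, 3]


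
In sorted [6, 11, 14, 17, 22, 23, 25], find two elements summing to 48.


Two pointers: lo=0, hi=6
Found pair: (23, 25) summing to 48


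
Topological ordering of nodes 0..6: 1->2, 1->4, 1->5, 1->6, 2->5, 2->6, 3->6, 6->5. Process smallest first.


Kahn's algorithm, process smallest node first
Order: [0, 1, 2, 3, 4, 6, 5]


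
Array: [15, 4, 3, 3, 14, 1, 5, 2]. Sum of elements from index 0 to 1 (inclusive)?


Prefix sums: [0, 15, 19, 22, 25, 39, 40, 45, 47]
Sum[0..1] = prefix[2] - prefix[0] = 19 - 0 = 19


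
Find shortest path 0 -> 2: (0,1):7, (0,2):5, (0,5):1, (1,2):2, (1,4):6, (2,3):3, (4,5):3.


Dijkstra from 0:
Distances: {0: 0, 1: 7, 2: 5, 3: 8, 4: 4, 5: 1}
Shortest distance to 2 = 5, path = [0, 2]


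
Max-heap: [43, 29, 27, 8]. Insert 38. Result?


Append 38: [43, 29, 27, 8, 38]
Bubble up: swap idx 4(38) with idx 1(29)
Result: [43, 38, 27, 8, 29]


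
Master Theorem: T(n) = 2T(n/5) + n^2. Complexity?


a=2, b=5, c=2. log_5(2)=0.431 < c=2. Case 3: O(n^c) = O(n^2)
Complexity: O(n^2)


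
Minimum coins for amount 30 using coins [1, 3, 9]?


dp[0]=0; dp[i]=1+min(dp[i-c] for c in coins)
...dp[25]=5, dp[26]=6, dp[27]=3, dp[28]=4, dp[29]=5, dp[30]=4
Minimum coins for 30 = 4


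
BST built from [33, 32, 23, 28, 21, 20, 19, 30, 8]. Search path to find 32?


BST root = 33
Search for 32: compare at each node
Path: [33, 32]


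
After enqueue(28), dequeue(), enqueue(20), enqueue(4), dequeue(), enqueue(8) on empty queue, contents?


enqueue(28) -> [28]
dequeue() returns 28 -> []
enqueue(20) -> [20]
enqueue(4) -> [20, 4]
dequeue() returns 20 -> [4]
enqueue(8) -> [4, 8]
Final queue (front to back): [4, 8]


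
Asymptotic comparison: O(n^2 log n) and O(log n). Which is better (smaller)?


logarithmic grows slower than n^2 log n
O(log n) is asymptotically smaller; O(n^2 log n) grows faster


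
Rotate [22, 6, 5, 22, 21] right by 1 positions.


Right rotate by 1: [21, 22, 6, 5, 22]


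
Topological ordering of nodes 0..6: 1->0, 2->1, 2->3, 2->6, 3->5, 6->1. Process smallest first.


Kahn's algorithm, process smallest node first
Order: [2, 3, 4, 5, 6, 1, 0]


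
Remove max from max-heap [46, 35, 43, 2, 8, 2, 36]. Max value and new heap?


Max = 46
Replace root with last, heapify down
Resulting heap: [43, 35, 36, 2, 8, 2]


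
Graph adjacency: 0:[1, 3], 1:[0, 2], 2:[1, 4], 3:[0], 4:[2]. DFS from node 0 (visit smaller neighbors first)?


DFS stack-based: start with [0]
Visit order: [0, 1, 2, 4, 3]


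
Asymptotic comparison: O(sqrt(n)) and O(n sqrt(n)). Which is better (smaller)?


sublinear grows slower than n^1.5
O(sqrt(n)) is asymptotically smaller; O(n sqrt(n)) grows faster


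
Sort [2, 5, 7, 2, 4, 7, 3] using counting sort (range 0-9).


Count array: [0, 0, 2, 1, 1, 1, 0, 2, 0, 0]
Reconstruct: [2, 2, 3, 4, 5, 7, 7]


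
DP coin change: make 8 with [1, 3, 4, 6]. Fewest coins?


dp[0]=0; dp[i]=1+min(dp[i-c] for c in coins)
...dp[3]=1, dp[4]=1, dp[5]=2, dp[6]=1, dp[7]=2, dp[8]=2
Minimum coins for 8 = 2


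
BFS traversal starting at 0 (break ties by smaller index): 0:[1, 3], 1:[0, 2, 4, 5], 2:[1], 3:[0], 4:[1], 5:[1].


BFS queue: start with [0]
Visit order: [0, 1, 3, 2, 4, 5]


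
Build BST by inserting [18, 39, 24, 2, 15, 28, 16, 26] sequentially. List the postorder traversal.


Root = 18; build tree by BST insertion.
Postorder traversal: [16, 15, 2, 26, 28, 24, 39, 18]


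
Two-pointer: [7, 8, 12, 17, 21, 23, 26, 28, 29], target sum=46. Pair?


Two pointers: lo=0, hi=8
Found pair: (17, 29) summing to 46


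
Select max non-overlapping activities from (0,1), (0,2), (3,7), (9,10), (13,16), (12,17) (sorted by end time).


Greedy: pick earliest-ending, then skip overlaps.
Selected (4 activities): [(0, 1), (3, 7), (9, 10), (13, 16)]


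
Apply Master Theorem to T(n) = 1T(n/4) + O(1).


a=1, b=4, c=0. log_4(1)=0 = c=0. Case 2: O(n^c log n) = O(log n)
Complexity: O(log n)


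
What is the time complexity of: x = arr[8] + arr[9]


Analysis: constant-time operation, no loop
Complexity: O(1)


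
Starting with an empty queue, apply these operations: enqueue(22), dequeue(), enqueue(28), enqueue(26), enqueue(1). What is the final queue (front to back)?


enqueue(22) -> [22]
dequeue() returns 22 -> []
enqueue(28) -> [28]
enqueue(26) -> [28, 26]
enqueue(1) -> [28, 26, 1]
Final queue (front to back): [28, 26, 1]


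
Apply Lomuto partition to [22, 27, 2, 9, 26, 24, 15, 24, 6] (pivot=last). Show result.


Elements <= 6 go left of pivot.
Result: [2, 6, 22, 9, 26, 24, 15, 24, 27], pivot at index 1


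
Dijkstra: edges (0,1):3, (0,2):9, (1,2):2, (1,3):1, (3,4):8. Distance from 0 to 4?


Dijkstra from 0:
Distances: {0: 0, 1: 3, 2: 5, 3: 4, 4: 12}
Shortest distance to 4 = 12, path = [0, 1, 3, 4]


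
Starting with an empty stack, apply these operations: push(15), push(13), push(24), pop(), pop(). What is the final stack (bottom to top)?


push(15) -> [15]
push(13) -> [15, 13]
push(24) -> [15, 13, 24]
pop() returns 24 -> [15, 13]
pop() returns 13 -> [15]
Final stack (bottom to top): [15]


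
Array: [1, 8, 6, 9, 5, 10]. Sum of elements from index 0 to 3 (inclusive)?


Prefix sums: [0, 1, 9, 15, 24, 29, 39]
Sum[0..3] = prefix[4] - prefix[0] = 24 - 0 = 24


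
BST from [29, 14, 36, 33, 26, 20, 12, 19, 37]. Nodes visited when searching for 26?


BST root = 29
Search for 26: compare at each node
Path: [29, 14, 26]


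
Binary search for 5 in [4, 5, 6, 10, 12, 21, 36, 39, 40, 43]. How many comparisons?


Search for 5:
[0,9] mid=4 arr[4]=12
[0,3] mid=1 arr[1]=5
Total: 2 comparisons


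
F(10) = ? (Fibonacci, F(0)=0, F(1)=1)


F(n)=F(n-1)+F(n-2)
...F(8)=21, F(9)=34, F(10)=55


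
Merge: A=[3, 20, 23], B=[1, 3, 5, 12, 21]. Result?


Compare heads, take smaller each step.
Merged: [1, 3, 3, 5, 12, 20, 21, 23]


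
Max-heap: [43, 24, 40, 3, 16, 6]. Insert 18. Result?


Append 18: [43, 24, 40, 3, 16, 6, 18]
Bubble up: no swaps needed
Result: [43, 24, 40, 3, 16, 6, 18]


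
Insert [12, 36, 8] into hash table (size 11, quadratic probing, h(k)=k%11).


Insertions: 12->slot 1; 36->slot 3; 8->slot 8
Table: [None, 12, None, 36, None, None, None, None, 8, None, None]


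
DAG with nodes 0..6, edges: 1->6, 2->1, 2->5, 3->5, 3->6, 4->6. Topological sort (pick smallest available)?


Kahn's algorithm, process smallest node first
Order: [0, 2, 1, 3, 4, 5, 6]


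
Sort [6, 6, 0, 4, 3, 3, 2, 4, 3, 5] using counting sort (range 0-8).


Count array: [1, 0, 1, 3, 2, 1, 2, 0, 0]
Reconstruct: [0, 2, 3, 3, 3, 4, 4, 5, 6, 6]


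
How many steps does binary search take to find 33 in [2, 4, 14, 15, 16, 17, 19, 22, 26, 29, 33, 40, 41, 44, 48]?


Search for 33:
[0,14] mid=7 arr[7]=22
[8,14] mid=11 arr[11]=40
[8,10] mid=9 arr[9]=29
[10,10] mid=10 arr[10]=33
Total: 4 comparisons


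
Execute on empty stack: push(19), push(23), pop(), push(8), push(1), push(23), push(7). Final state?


push(19) -> [19]
push(23) -> [19, 23]
pop() returns 23 -> [19]
push(8) -> [19, 8]
push(1) -> [19, 8, 1]
push(23) -> [19, 8, 1, 23]
push(7) -> [19, 8, 1, 23, 7]
Final stack (bottom to top): [19, 8, 1, 23, 7]


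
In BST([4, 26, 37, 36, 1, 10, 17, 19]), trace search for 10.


BST root = 4
Search for 10: compare at each node
Path: [4, 26, 10]


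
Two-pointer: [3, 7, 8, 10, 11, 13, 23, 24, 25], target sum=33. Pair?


Two pointers: lo=0, hi=8
Found pair: (8, 25) summing to 33


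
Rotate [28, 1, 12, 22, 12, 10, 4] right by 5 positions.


Right rotate by 5: [12, 22, 12, 10, 4, 28, 1]


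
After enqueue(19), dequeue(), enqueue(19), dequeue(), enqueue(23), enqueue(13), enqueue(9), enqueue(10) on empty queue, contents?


enqueue(19) -> [19]
dequeue() returns 19 -> []
enqueue(19) -> [19]
dequeue() returns 19 -> []
enqueue(23) -> [23]
enqueue(13) -> [23, 13]
enqueue(9) -> [23, 13, 9]
enqueue(10) -> [23, 13, 9, 10]
Final queue (front to back): [23, 13, 9, 10]


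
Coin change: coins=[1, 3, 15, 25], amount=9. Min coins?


dp[0]=0; dp[i]=1+min(dp[i-c] for c in coins)
...dp[4]=2, dp[5]=3, dp[6]=2, dp[7]=3, dp[8]=4, dp[9]=3
Minimum coins for 9 = 3


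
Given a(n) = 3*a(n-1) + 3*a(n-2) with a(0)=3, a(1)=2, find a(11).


Build bottom-up:
...a(9)=154467, a(10)=585630, a(11)=3*585630+3*154467=2220291


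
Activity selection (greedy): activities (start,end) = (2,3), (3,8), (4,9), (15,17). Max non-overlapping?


Greedy: pick earliest-ending, then skip overlaps.
Selected (3 activities): [(2, 3), (3, 8), (15, 17)]
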